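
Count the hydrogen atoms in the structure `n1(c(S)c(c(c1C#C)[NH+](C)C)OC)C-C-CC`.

Hydrogens are implicit in SMILES; fill each atom to its normal valence:
  4 × C: 3 H each → 12
  4 × C (aromatic): no H
  3 × C: 2 H each → 6
  1 × C: 1 H
  1 × C: no H
  1 × N (charge +1): 1 H
  1 × N (aromatic): no H
  1 × O: no H
  1 × S: 1 H
  Total hydrogens = 21.

21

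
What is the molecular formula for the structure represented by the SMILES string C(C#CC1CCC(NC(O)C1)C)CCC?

C13H23NO

Heavy atoms from the SMILES: 13 C, 1 N, 1 O.
Implicit hydrogens by atom environment:
  6 × C: 2 H each → 12
  3 × C: 1 H each → 3
  2 × C: 3 H each → 6
  2 × C: no H
  1 × N: 1 H
  1 × O: 1 H
  Total hydrogens = 23.
Molecular formula: C13H23NO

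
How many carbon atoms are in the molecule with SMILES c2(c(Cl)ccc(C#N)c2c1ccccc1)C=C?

15

The symbol for carbon appears 15 times in the SMILES. Lowercase c denotes aromatic carbon and counts toward C.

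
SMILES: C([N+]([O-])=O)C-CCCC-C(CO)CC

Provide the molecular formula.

C10H21NO3

Heavy atoms from the SMILES: 10 C, 1 N, 3 O.
Implicit hydrogens by atom environment:
  8 × C: 2 H each → 16
  1 × C: 3 H
  1 × C: 1 H
  1 × N (charge +1): no H
  1 × O: 1 H
  1 × O: no H
  1 × O (charge -1): no H
  Total hydrogens = 21.
Molecular formula: C10H21NO3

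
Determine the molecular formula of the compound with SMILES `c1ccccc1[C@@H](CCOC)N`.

Heavy atoms from the SMILES: 10 C, 1 N, 1 O.
Implicit hydrogens by atom environment:
  5 × C (aromatic): 1 H each → 5
  2 × C: 2 H each → 4
  1 × C: 3 H
  1 × C: 1 H
  1 × C (aromatic): no H
  1 × N: 2 H
  1 × O: no H
  Total hydrogens = 15.
Molecular formula: C10H15NO

C10H15NO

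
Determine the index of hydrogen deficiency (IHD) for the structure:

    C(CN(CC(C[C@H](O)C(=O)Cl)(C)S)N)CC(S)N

1

Molecular formula from the SMILES: C10H22ClN3O2S2.
DoU = (2C + 2 + N − H − X)/2 = (2·10 + 2 + 3 − 22 − 1)/2 = 2/2 = 1.
(Structurally: 0 ring(s) + 1 π bond(s) = 1.)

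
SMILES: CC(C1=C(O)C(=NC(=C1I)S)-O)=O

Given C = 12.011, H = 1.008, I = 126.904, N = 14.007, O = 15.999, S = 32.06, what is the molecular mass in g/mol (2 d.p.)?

311.09

Molecular formula: C7H6INO3S.
M = 7×12.011 + 6×1.008 + 1×126.904 + 1×14.007 + 3×15.999 + 1×32.06 = 311.09 g/mol.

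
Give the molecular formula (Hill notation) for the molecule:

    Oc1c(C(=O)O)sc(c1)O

C5H4O4S

Heavy atoms from the SMILES: 5 C, 4 O, 1 S.
Implicit hydrogens by atom environment:
  3 × C (aromatic): no H
  3 × O: 1 H each → 3
  1 × C (aromatic): 1 H
  1 × C: no H
  1 × O: no H
  1 × S (aromatic): no H
  Total hydrogens = 4.
Molecular formula: C5H4O4S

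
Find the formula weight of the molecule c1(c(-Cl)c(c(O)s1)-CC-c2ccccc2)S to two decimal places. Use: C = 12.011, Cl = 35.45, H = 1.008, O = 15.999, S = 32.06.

270.79

Molecular formula: C12H11ClOS2.
M = 12×12.011 + 1×35.45 + 11×1.008 + 1×15.999 + 2×32.06 = 270.79 g/mol.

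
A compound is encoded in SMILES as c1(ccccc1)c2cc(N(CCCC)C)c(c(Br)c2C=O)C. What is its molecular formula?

C19H22BrNO

Heavy atoms from the SMILES: 1 Br, 19 C, 1 N, 1 O.
Implicit hydrogens by atom environment:
  6 × C (aromatic): 1 H each → 6
  6 × C (aromatic): no H
  3 × C: 3 H each → 9
  3 × C: 2 H each → 6
  1 × Br: no H
  1 × C: 1 H
  1 × N: no H
  1 × O: no H
  Total hydrogens = 22.
Molecular formula: C19H22BrNO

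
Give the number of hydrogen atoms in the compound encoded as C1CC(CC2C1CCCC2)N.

Hydrogens are implicit in SMILES; fill each atom to its normal valence:
  7 × C: 2 H each → 14
  3 × C: 1 H each → 3
  1 × N: 2 H
  Total hydrogens = 19.

19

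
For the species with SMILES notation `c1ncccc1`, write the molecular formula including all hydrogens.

Heavy atoms from the SMILES: 5 C, 1 N.
Implicit hydrogens by atom environment:
  5 × C (aromatic): 1 H each → 5
  1 × N (aromatic): no H
  Total hydrogens = 5.
Molecular formula: C5H5N

C5H5N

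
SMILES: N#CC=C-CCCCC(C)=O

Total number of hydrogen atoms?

Hydrogens are implicit in SMILES; fill each atom to its normal valence:
  4 × C: 2 H each → 8
  2 × C: 1 H each → 2
  2 × C: no H
  1 × C: 3 H
  1 × N: no H
  1 × O: no H
  Total hydrogens = 13.

13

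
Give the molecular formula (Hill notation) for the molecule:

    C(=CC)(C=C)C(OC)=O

Heavy atoms from the SMILES: 7 C, 2 O.
Implicit hydrogens by atom environment:
  2 × C: 3 H each → 6
  2 × C: 1 H each → 2
  2 × C: no H
  2 × O: no H
  1 × C: 2 H
  Total hydrogens = 10.
Molecular formula: C7H10O2

C7H10O2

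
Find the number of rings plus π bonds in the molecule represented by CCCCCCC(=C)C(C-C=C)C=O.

Molecular formula from the SMILES: C13H22O.
DoU = (2C + 2 + N − H − X)/2 = (2·13 + 2 + 0 − 22 − 0)/2 = 6/2 = 3.
(Structurally: 0 ring(s) + 3 π bond(s) = 3.)

3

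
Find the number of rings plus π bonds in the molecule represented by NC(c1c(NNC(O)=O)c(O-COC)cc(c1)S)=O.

6

Molecular formula from the SMILES: C10H13N3O5S.
DoU = (2C + 2 + N − H − X)/2 = (2·10 + 2 + 3 − 13 − 0)/2 = 12/2 = 6.
(Structurally: 1 ring(s) + 5 π bond(s) = 6.)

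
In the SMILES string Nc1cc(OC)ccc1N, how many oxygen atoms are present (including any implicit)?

1

The symbol for oxygen appears 1 time in the SMILES.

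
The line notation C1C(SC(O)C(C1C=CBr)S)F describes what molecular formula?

C7H10BrFOS2

Heavy atoms from the SMILES: 1 Br, 7 C, 1 F, 1 O, 2 S.
Implicit hydrogens by atom environment:
  6 × C: 1 H each → 6
  1 × Br: no H
  1 × C: 2 H
  1 × F: no H
  1 × O: 1 H
  1 × S: 1 H
  1 × S: no H
  Total hydrogens = 10.
Molecular formula: C7H10BrFOS2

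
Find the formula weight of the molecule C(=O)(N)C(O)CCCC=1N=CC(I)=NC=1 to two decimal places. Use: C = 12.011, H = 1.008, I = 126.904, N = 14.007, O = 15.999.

Molecular formula: C9H12IN3O2.
M = 9×12.011 + 12×1.008 + 1×126.904 + 3×14.007 + 2×15.999 = 321.12 g/mol.

321.12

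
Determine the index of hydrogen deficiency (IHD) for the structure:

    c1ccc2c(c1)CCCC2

5

Molecular formula from the SMILES: C10H12.
DoU = (2C + 2 + N − H − X)/2 = (2·10 + 2 + 0 − 12 − 0)/2 = 10/2 = 5.
(Structurally: 2 ring(s) + 3 π bond(s) = 5.)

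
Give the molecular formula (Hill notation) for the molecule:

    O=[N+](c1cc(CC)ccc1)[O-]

C8H9NO2

Heavy atoms from the SMILES: 8 C, 1 N, 2 O.
Implicit hydrogens by atom environment:
  4 × C (aromatic): 1 H each → 4
  2 × C (aromatic): no H
  1 × C: 3 H
  1 × C: 2 H
  1 × N (charge +1): no H
  1 × O: no H
  1 × O (charge -1): no H
  Total hydrogens = 9.
Molecular formula: C8H9NO2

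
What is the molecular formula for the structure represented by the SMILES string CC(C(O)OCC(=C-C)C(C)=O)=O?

Heavy atoms from the SMILES: 9 C, 4 O.
Implicit hydrogens by atom environment:
  3 × C: 3 H each → 9
  3 × C: no H
  3 × O: no H
  2 × C: 1 H each → 2
  1 × C: 2 H
  1 × O: 1 H
  Total hydrogens = 14.
Molecular formula: C9H14O4

C9H14O4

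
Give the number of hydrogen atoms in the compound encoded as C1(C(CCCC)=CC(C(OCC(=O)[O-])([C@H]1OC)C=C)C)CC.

29

Hydrogens are implicit in SMILES; fill each atom to its normal valence:
  6 × C: 2 H each → 12
  5 × C: 1 H each → 5
  4 × C: 3 H each → 12
  3 × C: no H
  3 × O: no H
  1 × O (charge -1): no H
  Total hydrogens = 29.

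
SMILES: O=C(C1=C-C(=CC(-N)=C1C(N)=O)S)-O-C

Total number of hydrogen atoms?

10

Hydrogens are implicit in SMILES; fill each atom to its normal valence:
  4 × C (aromatic): no H
  3 × O: no H
  2 × C (aromatic): 1 H each → 2
  2 × C: no H
  2 × N: 2 H each → 4
  1 × C: 3 H
  1 × S: 1 H
  Total hydrogens = 10.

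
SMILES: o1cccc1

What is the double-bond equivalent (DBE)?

3

Molecular formula from the SMILES: C4H4O.
DoU = (2C + 2 + N − H − X)/2 = (2·4 + 2 + 0 − 4 − 0)/2 = 6/2 = 3.
(Structurally: 1 ring(s) + 2 π bond(s) = 3.)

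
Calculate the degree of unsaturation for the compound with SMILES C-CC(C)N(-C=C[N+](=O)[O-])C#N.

4

Molecular formula from the SMILES: C7H11N3O2.
DoU = (2C + 2 + N − H − X)/2 = (2·7 + 2 + 3 − 11 − 0)/2 = 8/2 = 4.
(Structurally: 0 ring(s) + 4 π bond(s) = 4.)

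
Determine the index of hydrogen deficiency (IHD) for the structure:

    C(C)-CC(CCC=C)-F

Molecular formula from the SMILES: C8H15F.
DoU = (2C + 2 + N − H − X)/2 = (2·8 + 2 + 0 − 15 − 1)/2 = 2/2 = 1.
(Structurally: 0 ring(s) + 1 π bond(s) = 1.)

1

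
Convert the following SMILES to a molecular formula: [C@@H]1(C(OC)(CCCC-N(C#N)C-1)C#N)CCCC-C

Heavy atoms from the SMILES: 15 C, 3 N, 1 O.
Implicit hydrogens by atom environment:
  9 × C: 2 H each → 18
  3 × C: no H
  3 × N: no H
  2 × C: 3 H each → 6
  1 × C: 1 H
  1 × O: no H
  Total hydrogens = 25.
Molecular formula: C15H25N3O

C15H25N3O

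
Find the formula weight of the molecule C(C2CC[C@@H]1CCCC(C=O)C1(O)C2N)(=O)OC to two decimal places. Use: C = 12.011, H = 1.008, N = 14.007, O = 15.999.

255.31

Molecular formula: C13H21NO4.
M = 13×12.011 + 21×1.008 + 1×14.007 + 4×15.999 = 255.31 g/mol.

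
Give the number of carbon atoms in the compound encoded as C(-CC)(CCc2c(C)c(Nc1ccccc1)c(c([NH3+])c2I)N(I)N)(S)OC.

The symbol for carbon appears 19 times in the SMILES. Lowercase c denotes aromatic carbon and counts toward C.

19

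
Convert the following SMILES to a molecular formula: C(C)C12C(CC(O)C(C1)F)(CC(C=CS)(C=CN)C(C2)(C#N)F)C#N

C18H23F2N3OS

Heavy atoms from the SMILES: 18 C, 2 F, 3 N, 1 O, 1 S.
Implicit hydrogens by atom environment:
  6 × C: 1 H each → 6
  6 × C: no H
  5 × C: 2 H each → 10
  2 × F: no H
  2 × N: no H
  1 × C: 3 H
  1 × N: 2 H
  1 × O: 1 H
  1 × S: 1 H
  Total hydrogens = 23.
Molecular formula: C18H23F2N3OS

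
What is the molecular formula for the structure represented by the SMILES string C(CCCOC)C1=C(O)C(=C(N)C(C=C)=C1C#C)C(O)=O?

Heavy atoms from the SMILES: 16 C, 1 N, 4 O.
Implicit hydrogens by atom environment:
  6 × C (aromatic): no H
  5 × C: 2 H each → 10
  2 × C: 1 H each → 2
  2 × C: no H
  2 × O: 1 H each → 2
  2 × O: no H
  1 × C: 3 H
  1 × N: 2 H
  Total hydrogens = 19.
Molecular formula: C16H19NO4

C16H19NO4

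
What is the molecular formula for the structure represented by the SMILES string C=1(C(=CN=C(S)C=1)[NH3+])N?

C5H8N3S+

Heavy atoms from the SMILES: 5 C, 3 N, 1 S.
Implicit hydrogens by atom environment:
  3 × C (aromatic): no H
  2 × C (aromatic): 1 H each → 2
  1 × N (charge +1): 3 H
  1 × N: 2 H
  1 × N (aromatic): no H
  1 × S: 1 H
  Total hydrogens = 8.
Net charge +1.
Molecular formula: C5H8N3S+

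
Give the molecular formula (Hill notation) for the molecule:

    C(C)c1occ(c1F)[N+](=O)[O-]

Heavy atoms from the SMILES: 6 C, 1 F, 1 N, 3 O.
Implicit hydrogens by atom environment:
  3 × C (aromatic): no H
  1 × C: 3 H
  1 × C: 2 H
  1 × C (aromatic): 1 H
  1 × F: no H
  1 × N (charge +1): no H
  1 × O (aromatic): no H
  1 × O: no H
  1 × O (charge -1): no H
  Total hydrogens = 6.
Molecular formula: C6H6FNO3

C6H6FNO3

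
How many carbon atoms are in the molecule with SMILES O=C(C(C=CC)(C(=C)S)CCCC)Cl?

11

The symbol for carbon appears 11 times in the SMILES. (Cl is a single chlorine, not C + l.)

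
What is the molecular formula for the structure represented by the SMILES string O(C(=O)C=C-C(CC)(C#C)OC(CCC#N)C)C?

C14H19NO3

Heavy atoms from the SMILES: 14 C, 1 N, 3 O.
Implicit hydrogens by atom environment:
  4 × C: 1 H each → 4
  4 × C: no H
  3 × C: 3 H each → 9
  3 × C: 2 H each → 6
  3 × O: no H
  1 × N: no H
  Total hydrogens = 19.
Molecular formula: C14H19NO3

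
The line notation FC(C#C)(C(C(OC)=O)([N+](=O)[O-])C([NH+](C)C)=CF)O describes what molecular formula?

C10H13F2N2O5+

Heavy atoms from the SMILES: 10 C, 2 F, 2 N, 5 O.
Implicit hydrogens by atom environment:
  5 × C: no H
  3 × C: 3 H each → 9
  3 × O: no H
  2 × C: 1 H each → 2
  2 × F: no H
  1 × N (charge +1): 1 H
  1 × N (charge +1): no H
  1 × O: 1 H
  1 × O (charge -1): no H
  Total hydrogens = 13.
Net charge +1.
Molecular formula: C10H13F2N2O5+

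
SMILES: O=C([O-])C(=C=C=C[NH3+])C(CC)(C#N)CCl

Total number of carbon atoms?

10

The symbol for carbon appears 10 times in the SMILES. (Cl is a single chlorine, not C + l.)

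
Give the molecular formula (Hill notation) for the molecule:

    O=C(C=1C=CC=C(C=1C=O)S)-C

Heavy atoms from the SMILES: 9 C, 2 O, 1 S.
Implicit hydrogens by atom environment:
  3 × C (aromatic): 1 H each → 3
  3 × C (aromatic): no H
  2 × O: no H
  1 × C: 3 H
  1 × C: 1 H
  1 × C: no H
  1 × S: 1 H
  Total hydrogens = 8.
Molecular formula: C9H8O2S

C9H8O2S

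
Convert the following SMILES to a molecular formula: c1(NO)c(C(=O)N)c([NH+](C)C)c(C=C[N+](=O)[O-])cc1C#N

C12H14N5O4+

Heavy atoms from the SMILES: 12 C, 5 N, 4 O.
Implicit hydrogens by atom environment:
  5 × C (aromatic): no H
  2 × C: 3 H each → 6
  2 × C: 1 H each → 2
  2 × C: no H
  2 × O: no H
  1 × C (aromatic): 1 H
  1 × N: 2 H
  1 × N (charge +1): 1 H
  1 × N: 1 H
  1 × N: no H
  1 × N (charge +1): no H
  1 × O: 1 H
  1 × O (charge -1): no H
  Total hydrogens = 14.
Net charge +1.
Molecular formula: C12H14N5O4+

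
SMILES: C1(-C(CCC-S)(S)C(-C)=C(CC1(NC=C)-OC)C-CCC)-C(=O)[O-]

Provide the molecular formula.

C18H30NO3S2-

Heavy atoms from the SMILES: 18 C, 1 N, 3 O, 2 S.
Implicit hydrogens by atom environment:
  8 × C: 2 H each → 16
  5 × C: no H
  3 × C: 3 H each → 9
  2 × C: 1 H each → 2
  2 × O: no H
  2 × S: 1 H each → 2
  1 × N: 1 H
  1 × O (charge -1): no H
  Total hydrogens = 30.
Net charge -1.
Molecular formula: C18H30NO3S2-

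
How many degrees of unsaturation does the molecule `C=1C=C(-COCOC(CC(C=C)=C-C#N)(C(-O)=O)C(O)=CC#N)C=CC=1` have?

Molecular formula from the SMILES: C19H18N2O5.
DoU = (2C + 2 + N − H − X)/2 = (2·19 + 2 + 2 − 18 − 0)/2 = 24/2 = 12.
(Structurally: 1 ring(s) + 11 π bond(s) = 12.)

12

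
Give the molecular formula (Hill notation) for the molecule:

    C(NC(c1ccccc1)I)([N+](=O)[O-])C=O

Heavy atoms from the SMILES: 9 C, 1 I, 2 N, 3 O.
Implicit hydrogens by atom environment:
  5 × C (aromatic): 1 H each → 5
  3 × C: 1 H each → 3
  2 × O: no H
  1 × C (aromatic): no H
  1 × I: no H
  1 × N: 1 H
  1 × N (charge +1): no H
  1 × O (charge -1): no H
  Total hydrogens = 9.
Molecular formula: C9H9IN2O3

C9H9IN2O3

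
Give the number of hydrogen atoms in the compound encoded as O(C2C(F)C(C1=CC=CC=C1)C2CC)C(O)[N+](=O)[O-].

Hydrogens are implicit in SMILES; fill each atom to its normal valence:
  5 × C: 1 H each → 5
  5 × C (aromatic): 1 H each → 5
  2 × O: no H
  1 × C: 3 H
  1 × C: 2 H
  1 × C (aromatic): no H
  1 × F: no H
  1 × N (charge +1): no H
  1 × O: 1 H
  1 × O (charge -1): no H
  Total hydrogens = 16.

16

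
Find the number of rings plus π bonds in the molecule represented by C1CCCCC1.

Molecular formula from the SMILES: C6H12.
DoU = (2C + 2 + N − H − X)/2 = (2·6 + 2 + 0 − 12 − 0)/2 = 2/2 = 1.
(Structurally: 1 ring(s) + 0 π bond(s) = 1.)

1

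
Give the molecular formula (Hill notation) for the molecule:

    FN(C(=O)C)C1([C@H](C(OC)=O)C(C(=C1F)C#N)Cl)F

Heavy atoms from the SMILES: 10 C, 1 Cl, 3 F, 2 N, 3 O.
Implicit hydrogens by atom environment:
  6 × C: no H
  3 × F: no H
  3 × O: no H
  2 × C: 3 H each → 6
  2 × C: 1 H each → 2
  2 × N: no H
  1 × Cl: no H
  Total hydrogens = 8.
Molecular formula: C10H8ClF3N2O3

C10H8ClF3N2O3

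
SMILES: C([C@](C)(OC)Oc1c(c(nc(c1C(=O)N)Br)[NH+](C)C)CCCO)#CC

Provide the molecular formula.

C17H25BrN3O4+

Heavy atoms from the SMILES: 1 Br, 17 C, 3 N, 4 O.
Implicit hydrogens by atom environment:
  5 × C: 3 H each → 15
  5 × C (aromatic): no H
  4 × C: no H
  3 × C: 2 H each → 6
  3 × O: no H
  1 × Br: no H
  1 × N: 2 H
  1 × N (charge +1): 1 H
  1 × N (aromatic): no H
  1 × O: 1 H
  Total hydrogens = 25.
Net charge +1.
Molecular formula: C17H25BrN3O4+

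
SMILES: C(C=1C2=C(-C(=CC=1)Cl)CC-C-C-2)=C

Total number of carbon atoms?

12

The symbol for carbon appears 12 times in the SMILES. (Cl is a single chlorine, not C + l.)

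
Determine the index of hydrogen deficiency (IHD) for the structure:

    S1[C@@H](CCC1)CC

1

Molecular formula from the SMILES: C6H12S.
DoU = (2C + 2 + N − H − X)/2 = (2·6 + 2 + 0 − 12 − 0)/2 = 2/2 = 1.
(Structurally: 1 ring(s) + 0 π bond(s) = 1.)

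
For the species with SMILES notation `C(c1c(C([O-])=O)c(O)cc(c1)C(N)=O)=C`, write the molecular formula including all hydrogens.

C10H8NO4-

Heavy atoms from the SMILES: 10 C, 1 N, 4 O.
Implicit hydrogens by atom environment:
  4 × C (aromatic): no H
  2 × C (aromatic): 1 H each → 2
  2 × C: no H
  2 × O: no H
  1 × C: 2 H
  1 × C: 1 H
  1 × N: 2 H
  1 × O: 1 H
  1 × O (charge -1): no H
  Total hydrogens = 8.
Net charge -1.
Molecular formula: C10H8NO4-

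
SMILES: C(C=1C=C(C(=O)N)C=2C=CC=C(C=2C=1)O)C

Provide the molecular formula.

Heavy atoms from the SMILES: 13 C, 1 N, 2 O.
Implicit hydrogens by atom environment:
  5 × C (aromatic): 1 H each → 5
  5 × C (aromatic): no H
  1 × C: 3 H
  1 × C: 2 H
  1 × C: no H
  1 × N: 2 H
  1 × O: 1 H
  1 × O: no H
  Total hydrogens = 13.
Molecular formula: C13H13NO2

C13H13NO2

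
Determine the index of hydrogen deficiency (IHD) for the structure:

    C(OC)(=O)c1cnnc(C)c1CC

5

Molecular formula from the SMILES: C9H12N2O2.
DoU = (2C + 2 + N − H − X)/2 = (2·9 + 2 + 2 − 12 − 0)/2 = 10/2 = 5.
(Structurally: 1 ring(s) + 4 π bond(s) = 5.)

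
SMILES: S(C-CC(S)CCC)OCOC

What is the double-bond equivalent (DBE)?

0

Molecular formula from the SMILES: C8H18O2S2.
DoU = (2C + 2 + N − H − X)/2 = (2·8 + 2 + 0 − 18 − 0)/2 = 0/2 = 0.
(Structurally: 0 ring(s) + 0 π bond(s) = 0.)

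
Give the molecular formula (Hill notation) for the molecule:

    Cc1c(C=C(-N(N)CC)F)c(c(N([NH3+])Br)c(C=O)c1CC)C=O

Heavy atoms from the SMILES: 1 Br, 15 C, 1 F, 4 N, 2 O.
Implicit hydrogens by atom environment:
  6 × C (aromatic): no H
  3 × C: 3 H each → 9
  3 × C: 1 H each → 3
  2 × C: 2 H each → 4
  2 × N: no H
  2 × O: no H
  1 × Br: no H
  1 × C: no H
  1 × F: no H
  1 × N (charge +1): 3 H
  1 × N: 2 H
  Total hydrogens = 21.
Net charge +1.
Molecular formula: C15H21BrFN4O2+

C15H21BrFN4O2+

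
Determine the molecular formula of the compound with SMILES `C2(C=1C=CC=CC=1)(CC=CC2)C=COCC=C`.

Heavy atoms from the SMILES: 16 C, 1 O.
Implicit hydrogens by atom environment:
  5 × C: 1 H each → 5
  5 × C (aromatic): 1 H each → 5
  4 × C: 2 H each → 8
  1 × C: no H
  1 × C (aromatic): no H
  1 × O: no H
  Total hydrogens = 18.
Molecular formula: C16H18O

C16H18O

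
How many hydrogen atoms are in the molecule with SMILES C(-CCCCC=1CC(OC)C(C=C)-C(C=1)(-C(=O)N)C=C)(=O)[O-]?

24

Hydrogens are implicit in SMILES; fill each atom to its normal valence:
  7 × C: 2 H each → 14
  5 × C: 1 H each → 5
  4 × C: no H
  3 × O: no H
  1 × C: 3 H
  1 × N: 2 H
  1 × O (charge -1): no H
  Total hydrogens = 24.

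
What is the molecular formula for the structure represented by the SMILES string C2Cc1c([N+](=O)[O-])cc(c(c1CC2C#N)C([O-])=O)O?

C12H9N2O5-

Heavy atoms from the SMILES: 12 C, 2 N, 5 O.
Implicit hydrogens by atom environment:
  5 × C (aromatic): no H
  3 × C: 2 H each → 6
  2 × C: no H
  2 × O: no H
  2 × O (charge -1): no H
  1 × C (aromatic): 1 H
  1 × C: 1 H
  1 × N (charge +1): no H
  1 × N: no H
  1 × O: 1 H
  Total hydrogens = 9.
Net charge -1.
Molecular formula: C12H9N2O5-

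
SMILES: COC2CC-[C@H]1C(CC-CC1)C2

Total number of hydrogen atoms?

Hydrogens are implicit in SMILES; fill each atom to its normal valence:
  7 × C: 2 H each → 14
  3 × C: 1 H each → 3
  1 × C: 3 H
  1 × O: no H
  Total hydrogens = 20.

20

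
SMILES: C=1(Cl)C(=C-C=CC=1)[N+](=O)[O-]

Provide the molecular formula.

Heavy atoms from the SMILES: 6 C, 1 Cl, 1 N, 2 O.
Implicit hydrogens by atom environment:
  4 × C (aromatic): 1 H each → 4
  2 × C (aromatic): no H
  1 × Cl: no H
  1 × N (charge +1): no H
  1 × O: no H
  1 × O (charge -1): no H
  Total hydrogens = 4.
Molecular formula: C6H4ClNO2

C6H4ClNO2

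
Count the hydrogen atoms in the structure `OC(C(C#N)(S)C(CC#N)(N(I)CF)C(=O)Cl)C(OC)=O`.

10

Hydrogens are implicit in SMILES; fill each atom to its normal valence:
  6 × C: no H
  3 × N: no H
  3 × O: no H
  2 × C: 2 H each → 4
  1 × C: 3 H
  1 × C: 1 H
  1 × Cl: no H
  1 × F: no H
  1 × I: no H
  1 × O: 1 H
  1 × S: 1 H
  Total hydrogens = 10.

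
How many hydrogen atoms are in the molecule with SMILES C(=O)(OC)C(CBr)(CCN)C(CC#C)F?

Hydrogens are implicit in SMILES; fill each atom to its normal valence:
  4 × C: 2 H each → 8
  3 × C: no H
  2 × C: 1 H each → 2
  2 × O: no H
  1 × Br: no H
  1 × C: 3 H
  1 × F: no H
  1 × N: 2 H
  Total hydrogens = 15.

15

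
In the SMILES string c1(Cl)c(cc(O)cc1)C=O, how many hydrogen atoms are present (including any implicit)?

5

Hydrogens are implicit in SMILES; fill each atom to its normal valence:
  3 × C (aromatic): 1 H each → 3
  3 × C (aromatic): no H
  1 × C: 1 H
  1 × Cl: no H
  1 × O: 1 H
  1 × O: no H
  Total hydrogens = 5.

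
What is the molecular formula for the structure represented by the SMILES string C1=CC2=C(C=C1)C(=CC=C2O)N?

C10H9NO

Heavy atoms from the SMILES: 10 C, 1 N, 1 O.
Implicit hydrogens by atom environment:
  6 × C (aromatic): 1 H each → 6
  4 × C (aromatic): no H
  1 × N: 2 H
  1 × O: 1 H
  Total hydrogens = 9.
Molecular formula: C10H9NO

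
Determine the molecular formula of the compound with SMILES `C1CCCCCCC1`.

Heavy atoms from the SMILES: 8 C.
Implicit hydrogens by atom environment:
  8 × C: 2 H each → 16
  Total hydrogens = 16.
Molecular formula: C8H16

C8H16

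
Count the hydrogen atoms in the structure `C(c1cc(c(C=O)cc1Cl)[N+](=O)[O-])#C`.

Hydrogens are implicit in SMILES; fill each atom to its normal valence:
  4 × C (aromatic): no H
  2 × C (aromatic): 1 H each → 2
  2 × C: 1 H each → 2
  2 × O: no H
  1 × C: no H
  1 × Cl: no H
  1 × N (charge +1): no H
  1 × O (charge -1): no H
  Total hydrogens = 4.

4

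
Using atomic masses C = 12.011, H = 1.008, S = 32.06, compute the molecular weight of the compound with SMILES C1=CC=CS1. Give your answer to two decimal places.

84.14

Molecular formula: C4H4S.
M = 4×12.011 + 4×1.008 + 1×32.06 = 84.14 g/mol.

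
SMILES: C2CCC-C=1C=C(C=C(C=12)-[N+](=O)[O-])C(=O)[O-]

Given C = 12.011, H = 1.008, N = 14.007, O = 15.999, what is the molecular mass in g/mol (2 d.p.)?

Molecular formula: C11H10NO4-.
M = 11×12.011 + 10×1.008 + 1×14.007 + 4×15.999 = 220.20 g/mol.

220.20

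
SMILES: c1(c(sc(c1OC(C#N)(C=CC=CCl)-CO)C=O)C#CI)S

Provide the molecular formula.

C14H9ClINO3S2

Heavy atoms from the SMILES: 14 C, 1 Cl, 1 I, 1 N, 3 O, 2 S.
Implicit hydrogens by atom environment:
  5 × C: 1 H each → 5
  4 × C (aromatic): no H
  4 × C: no H
  2 × O: no H
  1 × C: 2 H
  1 × Cl: no H
  1 × I: no H
  1 × N: no H
  1 × O: 1 H
  1 × S: 1 H
  1 × S (aromatic): no H
  Total hydrogens = 9.
Molecular formula: C14H9ClINO3S2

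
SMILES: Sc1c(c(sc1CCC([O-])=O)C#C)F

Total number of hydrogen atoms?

Hydrogens are implicit in SMILES; fill each atom to its normal valence:
  4 × C (aromatic): no H
  2 × C: 2 H each → 4
  2 × C: no H
  1 × C: 1 H
  1 × F: no H
  1 × O: no H
  1 × O (charge -1): no H
  1 × S: 1 H
  1 × S (aromatic): no H
  Total hydrogens = 6.

6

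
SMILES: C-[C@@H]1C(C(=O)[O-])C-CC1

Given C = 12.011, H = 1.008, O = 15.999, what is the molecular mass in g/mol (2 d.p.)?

127.16

Molecular formula: C7H11O2-.
M = 7×12.011 + 11×1.008 + 2×15.999 = 127.16 g/mol.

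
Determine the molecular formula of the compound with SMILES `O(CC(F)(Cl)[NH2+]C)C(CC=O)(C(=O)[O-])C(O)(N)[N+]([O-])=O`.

C8H13ClFN3O7

Heavy atoms from the SMILES: 8 C, 1 Cl, 1 F, 3 N, 7 O.
Implicit hydrogens by atom environment:
  4 × C: no H
  4 × O: no H
  2 × C: 2 H each → 4
  2 × O (charge -1): no H
  1 × C: 3 H
  1 × C: 1 H
  1 × Cl: no H
  1 × F: no H
  1 × N: 2 H
  1 × N (charge +1): 2 H
  1 × N (charge +1): no H
  1 × O: 1 H
  Total hydrogens = 13.
Molecular formula: C8H13ClFN3O7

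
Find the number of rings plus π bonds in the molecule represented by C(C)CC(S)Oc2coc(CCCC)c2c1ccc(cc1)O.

7

Molecular formula from the SMILES: C18H24O3S.
DoU = (2C + 2 + N − H − X)/2 = (2·18 + 2 + 0 − 24 − 0)/2 = 14/2 = 7.
(Structurally: 2 ring(s) + 5 π bond(s) = 7.)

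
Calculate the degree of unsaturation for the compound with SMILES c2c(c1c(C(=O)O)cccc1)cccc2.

Molecular formula from the SMILES: C13H10O2.
DoU = (2C + 2 + N − H − X)/2 = (2·13 + 2 + 0 − 10 − 0)/2 = 18/2 = 9.
(Structurally: 2 ring(s) + 7 π bond(s) = 9.)

9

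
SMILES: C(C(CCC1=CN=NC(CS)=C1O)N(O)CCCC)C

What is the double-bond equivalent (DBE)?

Molecular formula from the SMILES: C14H25N3O2S.
DoU = (2C + 2 + N − H − X)/2 = (2·14 + 2 + 3 − 25 − 0)/2 = 8/2 = 4.
(Structurally: 1 ring(s) + 3 π bond(s) = 4.)

4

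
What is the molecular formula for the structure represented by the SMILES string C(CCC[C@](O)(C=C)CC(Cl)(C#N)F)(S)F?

C10H14ClF2NOS

Heavy atoms from the SMILES: 10 C, 1 Cl, 2 F, 1 N, 1 O, 1 S.
Implicit hydrogens by atom environment:
  5 × C: 2 H each → 10
  3 × C: no H
  2 × C: 1 H each → 2
  2 × F: no H
  1 × Cl: no H
  1 × N: no H
  1 × O: 1 H
  1 × S: 1 H
  Total hydrogens = 14.
Molecular formula: C10H14ClF2NOS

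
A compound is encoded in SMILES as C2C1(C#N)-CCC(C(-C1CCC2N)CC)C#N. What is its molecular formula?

C14H21N3

Heavy atoms from the SMILES: 14 C, 3 N.
Implicit hydrogens by atom environment:
  6 × C: 2 H each → 12
  4 × C: 1 H each → 4
  3 × C: no H
  2 × N: no H
  1 × C: 3 H
  1 × N: 2 H
  Total hydrogens = 21.
Molecular formula: C14H21N3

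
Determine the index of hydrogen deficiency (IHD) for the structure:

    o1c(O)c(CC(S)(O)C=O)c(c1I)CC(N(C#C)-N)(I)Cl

Molecular formula from the SMILES: C11H11ClI2N2O4S.
DoU = (2C + 2 + N − H − X)/2 = (2·11 + 2 + 2 − 11 − 3)/2 = 12/2 = 6.
(Structurally: 1 ring(s) + 5 π bond(s) = 6.)

6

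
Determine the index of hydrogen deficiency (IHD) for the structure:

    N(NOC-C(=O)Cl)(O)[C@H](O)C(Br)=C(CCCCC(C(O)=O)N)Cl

Molecular formula from the SMILES: C11H18BrCl2N3O6.
DoU = (2C + 2 + N − H − X)/2 = (2·11 + 2 + 3 − 18 − 3)/2 = 6/2 = 3.
(Structurally: 0 ring(s) + 3 π bond(s) = 3.)

3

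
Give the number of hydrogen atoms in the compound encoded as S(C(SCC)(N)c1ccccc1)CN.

16

Hydrogens are implicit in SMILES; fill each atom to its normal valence:
  5 × C (aromatic): 1 H each → 5
  2 × C: 2 H each → 4
  2 × N: 2 H each → 4
  2 × S: no H
  1 × C: 3 H
  1 × C: no H
  1 × C (aromatic): no H
  Total hydrogens = 16.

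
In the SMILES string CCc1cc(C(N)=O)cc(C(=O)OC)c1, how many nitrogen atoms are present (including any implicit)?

The symbol for nitrogen appears 1 time in the SMILES.

1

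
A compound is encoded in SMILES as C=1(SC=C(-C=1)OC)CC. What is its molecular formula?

C7H10OS

Heavy atoms from the SMILES: 7 C, 1 O, 1 S.
Implicit hydrogens by atom environment:
  2 × C: 3 H each → 6
  2 × C (aromatic): 1 H each → 2
  2 × C (aromatic): no H
  1 × C: 2 H
  1 × O: no H
  1 × S (aromatic): no H
  Total hydrogens = 10.
Molecular formula: C7H10OS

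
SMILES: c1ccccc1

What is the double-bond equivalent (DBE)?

Molecular formula from the SMILES: C6H6.
DoU = (2C + 2 + N − H − X)/2 = (2·6 + 2 + 0 − 6 − 0)/2 = 8/2 = 4.
(Structurally: 1 ring(s) + 3 π bond(s) = 4.)

4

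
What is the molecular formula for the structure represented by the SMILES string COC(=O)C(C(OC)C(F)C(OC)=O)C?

C9H15FO5

Heavy atoms from the SMILES: 9 C, 1 F, 5 O.
Implicit hydrogens by atom environment:
  5 × O: no H
  4 × C: 3 H each → 12
  3 × C: 1 H each → 3
  2 × C: no H
  1 × F: no H
  Total hydrogens = 15.
Molecular formula: C9H15FO5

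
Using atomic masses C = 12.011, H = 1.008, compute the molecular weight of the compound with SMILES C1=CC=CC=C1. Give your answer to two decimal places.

78.11

Molecular formula: C6H6.
M = 6×12.011 + 6×1.008 = 78.11 g/mol.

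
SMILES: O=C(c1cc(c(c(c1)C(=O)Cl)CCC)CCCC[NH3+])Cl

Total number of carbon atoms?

The symbol for carbon appears 15 times in the SMILES. Lowercase c denotes aromatic carbon and counts toward C.

15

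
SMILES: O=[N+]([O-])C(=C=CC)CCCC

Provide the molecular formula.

C8H13NO2

Heavy atoms from the SMILES: 8 C, 1 N, 2 O.
Implicit hydrogens by atom environment:
  3 × C: 2 H each → 6
  2 × C: 3 H each → 6
  2 × C: no H
  1 × C: 1 H
  1 × N (charge +1): no H
  1 × O: no H
  1 × O (charge -1): no H
  Total hydrogens = 13.
Molecular formula: C8H13NO2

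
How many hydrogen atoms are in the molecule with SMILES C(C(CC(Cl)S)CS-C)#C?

Hydrogens are implicit in SMILES; fill each atom to its normal valence:
  3 × C: 1 H each → 3
  2 × C: 2 H each → 4
  1 × C: 3 H
  1 × C: no H
  1 × Cl: no H
  1 × S: 1 H
  1 × S: no H
  Total hydrogens = 11.

11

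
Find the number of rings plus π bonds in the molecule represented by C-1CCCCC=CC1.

2

Molecular formula from the SMILES: C8H14.
DoU = (2C + 2 + N − H − X)/2 = (2·8 + 2 + 0 − 14 − 0)/2 = 4/2 = 2.
(Structurally: 1 ring(s) + 1 π bond(s) = 2.)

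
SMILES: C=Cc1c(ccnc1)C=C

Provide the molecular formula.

C9H9N

Heavy atoms from the SMILES: 9 C, 1 N.
Implicit hydrogens by atom environment:
  3 × C (aromatic): 1 H each → 3
  2 × C: 2 H each → 4
  2 × C: 1 H each → 2
  2 × C (aromatic): no H
  1 × N (aromatic): no H
  Total hydrogens = 9.
Molecular formula: C9H9N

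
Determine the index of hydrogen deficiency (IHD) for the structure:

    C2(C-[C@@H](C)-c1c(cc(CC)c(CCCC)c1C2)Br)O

5

Molecular formula from the SMILES: C17H25BrO.
DoU = (2C + 2 + N − H − X)/2 = (2·17 + 2 + 0 − 25 − 1)/2 = 10/2 = 5.
(Structurally: 2 ring(s) + 3 π bond(s) = 5.)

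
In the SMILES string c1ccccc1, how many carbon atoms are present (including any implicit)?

The symbol for carbon appears 6 times in the SMILES. Lowercase c denotes aromatic carbon and counts toward C.

6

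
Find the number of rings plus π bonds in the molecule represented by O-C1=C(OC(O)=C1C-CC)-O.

Molecular formula from the SMILES: C7H10O4.
DoU = (2C + 2 + N − H − X)/2 = (2·7 + 2 + 0 − 10 − 0)/2 = 6/2 = 3.
(Structurally: 1 ring(s) + 2 π bond(s) = 3.)

3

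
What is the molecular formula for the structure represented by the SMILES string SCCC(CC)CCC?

C8H18S

Heavy atoms from the SMILES: 8 C, 1 S.
Implicit hydrogens by atom environment:
  5 × C: 2 H each → 10
  2 × C: 3 H each → 6
  1 × C: 1 H
  1 × S: 1 H
  Total hydrogens = 18.
Molecular formula: C8H18S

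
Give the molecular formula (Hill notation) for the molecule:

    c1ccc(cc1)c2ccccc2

C12H10

Heavy atoms from the SMILES: 12 C.
Implicit hydrogens by atom environment:
  10 × C (aromatic): 1 H each → 10
  2 × C (aromatic): no H
  Total hydrogens = 10.
Molecular formula: C12H10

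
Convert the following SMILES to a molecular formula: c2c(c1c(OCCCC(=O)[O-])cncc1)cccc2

Heavy atoms from the SMILES: 15 C, 1 N, 3 O.
Implicit hydrogens by atom environment:
  8 × C (aromatic): 1 H each → 8
  3 × C: 2 H each → 6
  3 × C (aromatic): no H
  2 × O: no H
  1 × C: no H
  1 × N (aromatic): no H
  1 × O (charge -1): no H
  Total hydrogens = 14.
Net charge -1.
Molecular formula: C15H14NO3-

C15H14NO3-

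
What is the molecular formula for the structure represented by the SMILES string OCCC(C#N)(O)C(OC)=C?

Heavy atoms from the SMILES: 7 C, 1 N, 3 O.
Implicit hydrogens by atom environment:
  3 × C: 2 H each → 6
  3 × C: no H
  2 × O: 1 H each → 2
  1 × C: 3 H
  1 × N: no H
  1 × O: no H
  Total hydrogens = 11.
Molecular formula: C7H11NO3

C7H11NO3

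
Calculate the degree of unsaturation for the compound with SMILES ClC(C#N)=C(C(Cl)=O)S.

4

Molecular formula from the SMILES: C4HCl2NOS.
DoU = (2C + 2 + N − H − X)/2 = (2·4 + 2 + 1 − 1 − 2)/2 = 8/2 = 4.
(Structurally: 0 ring(s) + 4 π bond(s) = 4.)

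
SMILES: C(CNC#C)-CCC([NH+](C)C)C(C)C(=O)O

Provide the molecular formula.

C12H23N2O2+

Heavy atoms from the SMILES: 12 C, 2 N, 2 O.
Implicit hydrogens by atom environment:
  4 × C: 2 H each → 8
  3 × C: 3 H each → 9
  3 × C: 1 H each → 3
  2 × C: no H
  1 × N: 1 H
  1 × N (charge +1): 1 H
  1 × O: 1 H
  1 × O: no H
  Total hydrogens = 23.
Net charge +1.
Molecular formula: C12H23N2O2+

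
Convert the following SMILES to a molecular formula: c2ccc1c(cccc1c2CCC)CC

C15H18

Heavy atoms from the SMILES: 15 C.
Implicit hydrogens by atom environment:
  6 × C (aromatic): 1 H each → 6
  4 × C (aromatic): no H
  3 × C: 2 H each → 6
  2 × C: 3 H each → 6
  Total hydrogens = 18.
Molecular formula: C15H18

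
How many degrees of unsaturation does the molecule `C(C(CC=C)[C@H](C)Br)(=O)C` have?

2

Molecular formula from the SMILES: C8H13BrO.
DoU = (2C + 2 + N − H − X)/2 = (2·8 + 2 + 0 − 13 − 1)/2 = 4/2 = 2.
(Structurally: 0 ring(s) + 2 π bond(s) = 2.)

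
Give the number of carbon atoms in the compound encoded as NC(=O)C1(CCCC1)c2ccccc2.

The symbol for carbon appears 12 times in the SMILES. Lowercase c denotes aromatic carbon and counts toward C.

12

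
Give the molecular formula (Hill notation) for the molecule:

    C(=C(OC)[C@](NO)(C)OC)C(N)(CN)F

Heavy atoms from the SMILES: 8 C, 1 F, 3 N, 3 O.
Implicit hydrogens by atom environment:
  3 × C: 3 H each → 9
  3 × C: no H
  2 × N: 2 H each → 4
  2 × O: no H
  1 × C: 2 H
  1 × C: 1 H
  1 × F: no H
  1 × N: 1 H
  1 × O: 1 H
  Total hydrogens = 18.
Molecular formula: C8H18FN3O3

C8H18FN3O3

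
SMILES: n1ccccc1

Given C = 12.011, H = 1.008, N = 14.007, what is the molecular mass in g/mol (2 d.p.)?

Molecular formula: C5H5N.
M = 5×12.011 + 5×1.008 + 1×14.007 = 79.10 g/mol.

79.10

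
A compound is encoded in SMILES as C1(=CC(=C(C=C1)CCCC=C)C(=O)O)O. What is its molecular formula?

C12H14O3

Heavy atoms from the SMILES: 12 C, 3 O.
Implicit hydrogens by atom environment:
  4 × C: 2 H each → 8
  3 × C (aromatic): 1 H each → 3
  3 × C (aromatic): no H
  2 × O: 1 H each → 2
  1 × C: 1 H
  1 × C: no H
  1 × O: no H
  Total hydrogens = 14.
Molecular formula: C12H14O3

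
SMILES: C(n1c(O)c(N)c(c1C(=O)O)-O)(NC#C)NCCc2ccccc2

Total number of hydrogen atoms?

18

Hydrogens are implicit in SMILES; fill each atom to its normal valence:
  5 × C (aromatic): 1 H each → 5
  5 × C (aromatic): no H
  3 × O: 1 H each → 3
  2 × C: 2 H each → 4
  2 × C: 1 H each → 2
  2 × C: no H
  2 × N: 1 H each → 2
  1 × N: 2 H
  1 × N (aromatic): no H
  1 × O: no H
  Total hydrogens = 18.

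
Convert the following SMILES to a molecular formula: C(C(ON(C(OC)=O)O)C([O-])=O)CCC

Heavy atoms from the SMILES: 8 C, 1 N, 6 O.
Implicit hydrogens by atom environment:
  4 × O: no H
  3 × C: 2 H each → 6
  2 × C: 3 H each → 6
  2 × C: no H
  1 × C: 1 H
  1 × N: no H
  1 × O: 1 H
  1 × O (charge -1): no H
  Total hydrogens = 14.
Net charge -1.
Molecular formula: C8H14NO6-

C8H14NO6-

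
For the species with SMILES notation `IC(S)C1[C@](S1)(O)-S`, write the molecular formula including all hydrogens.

C3H5IOS3

Heavy atoms from the SMILES: 3 C, 1 I, 1 O, 3 S.
Implicit hydrogens by atom environment:
  2 × C: 1 H each → 2
  2 × S: 1 H each → 2
  1 × C: no H
  1 × I: no H
  1 × O: 1 H
  1 × S: no H
  Total hydrogens = 5.
Molecular formula: C3H5IOS3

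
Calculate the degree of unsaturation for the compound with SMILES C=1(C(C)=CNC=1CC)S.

Molecular formula from the SMILES: C7H11NS.
DoU = (2C + 2 + N − H − X)/2 = (2·7 + 2 + 1 − 11 − 0)/2 = 6/2 = 3.
(Structurally: 1 ring(s) + 2 π bond(s) = 3.)

3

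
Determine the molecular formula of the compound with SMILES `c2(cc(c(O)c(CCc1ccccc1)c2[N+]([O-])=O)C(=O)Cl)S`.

C15H12ClNO4S

Heavy atoms from the SMILES: 15 C, 1 Cl, 1 N, 4 O, 1 S.
Implicit hydrogens by atom environment:
  6 × C (aromatic): 1 H each → 6
  6 × C (aromatic): no H
  2 × C: 2 H each → 4
  2 × O: no H
  1 × C: no H
  1 × Cl: no H
  1 × N (charge +1): no H
  1 × O: 1 H
  1 × O (charge -1): no H
  1 × S: 1 H
  Total hydrogens = 12.
Molecular formula: C15H12ClNO4S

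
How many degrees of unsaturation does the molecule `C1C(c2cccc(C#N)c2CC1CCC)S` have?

7

Molecular formula from the SMILES: C14H17NS.
DoU = (2C + 2 + N − H − X)/2 = (2·14 + 2 + 1 − 17 − 0)/2 = 14/2 = 7.
(Structurally: 2 ring(s) + 5 π bond(s) = 7.)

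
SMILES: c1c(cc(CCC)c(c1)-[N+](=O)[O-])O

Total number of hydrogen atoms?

Hydrogens are implicit in SMILES; fill each atom to its normal valence:
  3 × C (aromatic): 1 H each → 3
  3 × C (aromatic): no H
  2 × C: 2 H each → 4
  1 × C: 3 H
  1 × N (charge +1): no H
  1 × O: 1 H
  1 × O: no H
  1 × O (charge -1): no H
  Total hydrogens = 11.

11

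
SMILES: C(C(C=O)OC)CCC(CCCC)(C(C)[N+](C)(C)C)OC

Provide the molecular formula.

C17H36NO3+

Heavy atoms from the SMILES: 17 C, 1 N, 3 O.
Implicit hydrogens by atom environment:
  7 × C: 3 H each → 21
  6 × C: 2 H each → 12
  3 × C: 1 H each → 3
  3 × O: no H
  1 × C: no H
  1 × N (charge +1): no H
  Total hydrogens = 36.
Net charge +1.
Molecular formula: C17H36NO3+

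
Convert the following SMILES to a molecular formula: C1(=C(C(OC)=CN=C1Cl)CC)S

C8H10ClNOS

Heavy atoms from the SMILES: 8 C, 1 Cl, 1 N, 1 O, 1 S.
Implicit hydrogens by atom environment:
  4 × C (aromatic): no H
  2 × C: 3 H each → 6
  1 × C: 2 H
  1 × C (aromatic): 1 H
  1 × Cl: no H
  1 × N (aromatic): no H
  1 × O: no H
  1 × S: 1 H
  Total hydrogens = 10.
Molecular formula: C8H10ClNOS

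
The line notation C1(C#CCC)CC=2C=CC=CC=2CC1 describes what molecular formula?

C14H16

Heavy atoms from the SMILES: 14 C.
Implicit hydrogens by atom environment:
  4 × C: 2 H each → 8
  4 × C (aromatic): 1 H each → 4
  2 × C (aromatic): no H
  2 × C: no H
  1 × C: 3 H
  1 × C: 1 H
  Total hydrogens = 16.
Molecular formula: C14H16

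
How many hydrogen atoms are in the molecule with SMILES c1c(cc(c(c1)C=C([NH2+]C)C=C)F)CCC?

19

Hydrogens are implicit in SMILES; fill each atom to its normal valence:
  3 × C: 2 H each → 6
  3 × C (aromatic): 1 H each → 3
  3 × C (aromatic): no H
  2 × C: 3 H each → 6
  2 × C: 1 H each → 2
  1 × C: no H
  1 × F: no H
  1 × N (charge +1): 2 H
  Total hydrogens = 19.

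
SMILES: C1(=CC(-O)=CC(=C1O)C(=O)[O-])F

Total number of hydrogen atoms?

Hydrogens are implicit in SMILES; fill each atom to its normal valence:
  4 × C (aromatic): no H
  2 × C (aromatic): 1 H each → 2
  2 × O: 1 H each → 2
  1 × C: no H
  1 × F: no H
  1 × O: no H
  1 × O (charge -1): no H
  Total hydrogens = 4.

4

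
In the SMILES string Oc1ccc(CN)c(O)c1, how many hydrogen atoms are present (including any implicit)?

9

Hydrogens are implicit in SMILES; fill each atom to its normal valence:
  3 × C (aromatic): 1 H each → 3
  3 × C (aromatic): no H
  2 × O: 1 H each → 2
  1 × C: 2 H
  1 × N: 2 H
  Total hydrogens = 9.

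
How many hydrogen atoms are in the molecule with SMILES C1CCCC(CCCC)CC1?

Hydrogens are implicit in SMILES; fill each atom to its normal valence:
  9 × C: 2 H each → 18
  1 × C: 3 H
  1 × C: 1 H
  Total hydrogens = 22.

22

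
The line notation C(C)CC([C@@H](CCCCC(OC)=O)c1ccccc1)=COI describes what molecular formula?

C18H25IO3

Heavy atoms from the SMILES: 18 C, 1 I, 3 O.
Implicit hydrogens by atom environment:
  6 × C: 2 H each → 12
  5 × C (aromatic): 1 H each → 5
  3 × O: no H
  2 × C: 3 H each → 6
  2 × C: 1 H each → 2
  2 × C: no H
  1 × C (aromatic): no H
  1 × I: no H
  Total hydrogens = 25.
Molecular formula: C18H25IO3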